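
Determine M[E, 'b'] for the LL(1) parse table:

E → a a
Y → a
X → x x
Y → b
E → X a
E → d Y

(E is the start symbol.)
Empty (error entry)

To find M[E, 'b'], we find productions for E where 'b' is in the predict set (PREDICT(N → α) = (FIRST(α) \ {ε}) ∪ (FOLLOW(N) if α ⇒* ε)).

Relevant sets:
  FIRST(X) = { 'x' }

E → a a: PREDICT = { 'a' }
E → X a: PREDICT = { 'x' }
E → d Y: PREDICT = { 'd' }

M[E, 'b'] is empty (no production applies)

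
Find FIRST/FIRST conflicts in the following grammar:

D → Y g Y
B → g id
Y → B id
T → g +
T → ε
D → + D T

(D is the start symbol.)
No FIRST/FIRST conflicts.

FIRST sets of the non-terminals at (or reachable through a nullable prefix from) the front of some alternative:
  FIRST(Y) = { 'g' }

Productions for D:
  D → Y g Y: FIRST = { 'g' }
  D → + D T: FIRST = { '+' }
Productions for T:
  T → g +: FIRST = { 'g' }
  T → ε: FIRST = { ε }
B, Y have only one production, so no FIRST/FIRST conflict is possible there.

All alternatives of each non-terminal have pairwise disjoint FIRST sets.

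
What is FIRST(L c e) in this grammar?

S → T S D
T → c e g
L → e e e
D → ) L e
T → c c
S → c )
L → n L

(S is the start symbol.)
FIRST sets of the non-terminals involved (from the grammar, by fixed-point iteration):
  FIRST(L) = { 'e', 'n' }

To compute FIRST(L c e), process the symbols left to right:
Symbol L is a non-terminal. Add FIRST(L) \ {ε} = { 'e', 'n' }
L is not nullable (ε ∉ FIRST(L)), so stop here.
FIRST(L c e) = { 'e', 'n' }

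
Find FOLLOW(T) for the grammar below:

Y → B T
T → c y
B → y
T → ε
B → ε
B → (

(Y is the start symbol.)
{ $ }

To compute FOLLOW(T), find every occurrence of T on a right-hand side N → α T β: add FIRST(β) \ {ε}, and if β is empty or nullable also add FOLLOW(N). Iterate to a fixed point.

In Y → B T: T is at the end, add FOLLOW(Y)

The FOLLOW sets referred to above (computed the same way, to a fixed point):
  FOLLOW(Y) = { $ }

Taking the union: FOLLOW(T) = { $ }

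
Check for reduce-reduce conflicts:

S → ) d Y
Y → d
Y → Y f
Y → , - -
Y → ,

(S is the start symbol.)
Augment with S' → S and build the canonical LR(0) collection (I0 = CLOSURE({[S' → . S]}), then GOTO on every symbol after a dot until no new states appear). It has 10 states:
  I0: { [S → . ) d Y], [S' → . S] }  — shift
  I1: { [S → ) . d Y] }  — shift
  I2: { [S' → S .] }  — accept
  I3: { [S → ) d . Y], [Y → . , - -], [Y → . ,], [Y → . Y f], [Y → . d] }  — shift
  I4: { [Y → , . - -], [Y → , .] }  — shift, reduce
  I5: { [S → ) d Y .], [Y → Y . f] }  — shift, reduce
  I6: { [Y → d .] }  — reduce
  I7: { [Y → Y f .] }  — reduce
  I8: { [Y → , - . -] }  — shift
  I9: { [Y → , - - .] }  — reduce

No state contains more than one complete item.

Answer: No reduce-reduce conflicts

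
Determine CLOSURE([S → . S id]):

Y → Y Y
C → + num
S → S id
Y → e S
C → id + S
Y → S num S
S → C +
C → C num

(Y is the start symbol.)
{ [C → . + num], [C → . C num], [C → . id + S], [S → . C +], [S → . S id] }

Start with: [S → . S id]
  [S → . S id] has the dot before S: add [S → . C +]
  [S → . C +] has the dot before C: add [C → . + num], [C → . id + S], [C → . C num]
No further items can be added.

CLOSURE = { [C → . + num], [C → . C num], [C → . id + S], [S → . C +], [S → . S id] }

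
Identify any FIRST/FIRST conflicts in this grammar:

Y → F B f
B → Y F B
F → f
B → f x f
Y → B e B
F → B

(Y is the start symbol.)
A FIRST/FIRST conflict occurs when two productions N → α and N → β for the same non-terminal have FIRST(α) ∩ FIRST(β) ≠ ∅ (with ε ∈ FIRST of a nullable right-hand side, so two nullable alternatives also conflict).

FIRST sets of the non-terminals at (or reachable through a nullable prefix from) the front of some alternative:
  FIRST(F) = { 'f' }
  FIRST(B) = { 'f' }
  FIRST(Y) = { 'f' }

Productions for Y:
  Y → F B f: FIRST = { 'f' }
  Y → B e B: FIRST = { 'f' }
Productions for B:
  B → Y F B: FIRST = { 'f' }
  B → f x f: FIRST = { 'f' }
Productions for F:
  F → f: FIRST = { 'f' }
  F → B: FIRST = { 'f' }

Conflict for Y: Y → F B f and Y → B e B
  Overlap: { 'f' }
Conflict for B: B → Y F B and B → f x f
  Overlap: { 'f' }
Conflict for F: F → f and F → B
  Overlap: { 'f' }

Answer: Yes. Y → F B f / Y → B e B on { 'f' }; B → Y F B / B → f x f on { 'f' }; F → f / F → B on { 'f' }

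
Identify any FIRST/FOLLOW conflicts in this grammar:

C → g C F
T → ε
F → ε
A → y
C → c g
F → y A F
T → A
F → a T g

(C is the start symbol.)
Yes. F → y A F with FOLLOW(F) on { 'y' }; F → a T g with FOLLOW(F) on { 'a' }

A FIRST/FOLLOW conflict occurs when a non-terminal N has a nullable alternative N → β (β ⇒* ε) and another alternative N → α with FIRST(α) ∩ FOLLOW(N) ≠ ∅: on such a lookahead the parser cannot decide between expanding α and letting N vanish via β.

Nullable non-terminals: F, T.
FIRST sets used below: FIRST(A) = { 'y' }

F: nullable alternative(s) F → ε; FOLLOW(F) = { $, 'a', 'y' }
  F → ε: FIRST \ {ε} = { } — this is the only nullable alternative, skip
  F → y A F: FIRST \ {ε} = { 'y' } — overlaps FOLLOW(F) on { 'y' }: CONFLICT
  F → a T g: FIRST \ {ε} = { 'a' } — overlaps FOLLOW(F) on { 'a' }: CONFLICT

T: nullable alternative(s) T → ε; FOLLOW(T) = { 'g' }
  T → ε: FIRST \ {ε} = { } — this is the only nullable alternative, skip
  T → A: FIRST \ {ε} = { 'y' } — disjoint from FOLLOW(T)

A, C have no nullable alternative, so no FIRST/FOLLOW check is needed there.

So the grammar has 2 FIRST/FOLLOW conflicts (marked CONFLICT above).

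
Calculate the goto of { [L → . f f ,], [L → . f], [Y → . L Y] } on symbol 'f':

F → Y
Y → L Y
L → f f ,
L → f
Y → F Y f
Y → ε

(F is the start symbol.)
GOTO(I, 'f') = CLOSURE({ [A → αX.β] : [A → α.Xβ] ∈ I, X = 'f' })

Items with dot before 'f', with the dot advanced:
  [L → . f] → [L → f .]
  [L → . f f ,] → [L → f . f ,]
Closure adds nothing (no advanced item has the dot before a non-terminal).

GOTO = { [L → f . f ,], [L → f .] }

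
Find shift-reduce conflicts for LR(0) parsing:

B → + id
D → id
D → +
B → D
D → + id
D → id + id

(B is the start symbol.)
A shift-reduce conflict occurs when an LR(0) state has both:
  - a complete (reduce) item [A → α .] (dot at the end), and
  - a shift item [B → β . c γ] (dot before a terminal).

Augment with B' → B and build the canonical LR(0) collection (I0 = CLOSURE({[B' → . B]}), then GOTO on every symbol after a dot until no new states appear). It has 8 states:
  I0: { [B → . + id], [B → . D], [B' → . B], [D → . + id], [D → . +], [D → . id + id], [D → . id] }  — shift
  I1: { [B → + . id], [D → + . id], [D → + .] }  — shift, reduce
  I2: { [B' → B .] }  — accept
  I3: { [B → D .] }  — reduce
  I4: { [D → id . + id], [D → id .] }  — shift, reduce
  I5: { [D → id + . id] }  — shift
  I6: { [D → id + id .] }  — reduce
  I7: { [B → + id .], [D → + id .] }  — 2 reduces

I1 contains reduce item [D → + .] and shift items [B → + . id], [D → + . id] — shift-reduce conflict.
I4 contains reduce item [D → id .] and shift item [D → id . + id] — shift-reduce conflict.

Answer: Yes — I1: [D → + .] vs [B → + . id]; I4: [D → id .] vs [D → id . + id]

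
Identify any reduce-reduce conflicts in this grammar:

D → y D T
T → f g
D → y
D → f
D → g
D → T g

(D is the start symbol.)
Augment with D' → D and build the canonical LR(0) collection (I0 = CLOSURE({[D' → . D]}), then GOTO on every symbol after a dot until no new states appear). It has 11 states:
  I0: { [D → . T g], [D → . f], [D → . g], [D → . y D T], [D → . y], [D' → . D], [T → . f g] }  — shift
  I1: { [D' → D .] }  — accept
  I2: { [D → T . g] }  — shift
  I3: { [D → f .], [T → f . g] }  — shift, reduce
  I4: { [D → g .] }  — reduce
  I5: { [D → . T g], [D → . f], [D → . g], [D → . y D T], [D → . y], [D → y . D T], [D → y .], [T → . f g] }  — shift, reduce
  I6: { [D → y D . T], [T → . f g] }  — shift
  I7: { [D → y D T .] }  — reduce
  I8: { [T → f . g] }  — shift
  I9: { [T → f g .] }  — reduce
  I10: { [D → T g .] }  — reduce

No state contains more than one complete item.

Answer: No reduce-reduce conflicts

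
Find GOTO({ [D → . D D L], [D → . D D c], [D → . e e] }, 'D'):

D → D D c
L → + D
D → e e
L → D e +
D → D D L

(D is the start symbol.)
GOTO(I, 'D') = CLOSURE({ [A → αX.β] : [A → α.Xβ] ∈ I, X = 'D' })

Items with dot before 'D', with the dot advanced:
  [D → . D D L] → [D → D . D L]
  [D → . D D c] → [D → D . D c]
Closure of the advanced items:
  [D → D . D L] has the dot before D: add [D → . D D c], [D → . e e], [D → . D D L]

GOTO = { [D → . D D L], [D → . D D c], [D → . e e], [D → D . D L], [D → D . D c] }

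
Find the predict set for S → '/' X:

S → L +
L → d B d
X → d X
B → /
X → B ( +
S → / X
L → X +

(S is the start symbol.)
{ '/' }

PREDICT(S → '/' X) = (FIRST(RHS) \ {ε}) ∪ (FOLLOW(S) if ε ∈ FIRST(RHS), i.e. RHS ⇒* ε)
FIRST('/' X) = { '/' }
ε ∉ FIRST('/' X), so FOLLOW(S) is not added.
PREDICT(S → '/' X) = { '/' }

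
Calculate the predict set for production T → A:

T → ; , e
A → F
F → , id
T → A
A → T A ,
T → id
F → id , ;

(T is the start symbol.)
PREDICT(T → A) = (FIRST(RHS) \ {ε}) ∪ (FOLLOW(T) if ε ∈ FIRST(RHS), i.e. RHS ⇒* ε)
FIRST(A) = { ',', ';', 'id' }
FIRST(A) = { ',', ';', 'id' }
ε ∉ FIRST(A), so FOLLOW(T) is not added.
PREDICT(T → A) = { ',', ';', 'id' }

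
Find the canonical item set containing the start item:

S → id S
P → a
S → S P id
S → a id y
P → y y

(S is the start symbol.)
First, augment the grammar with S' → S
I₀ = CLOSURE({ [S' → . S] }):
  [S' → . S] has the dot before S: add [S → . id S], [S → . S P id], [S → . a id y]
No further items can be added.

I₀ = { [S → . S P id], [S → . a id y], [S → . id S], [S' → . S] }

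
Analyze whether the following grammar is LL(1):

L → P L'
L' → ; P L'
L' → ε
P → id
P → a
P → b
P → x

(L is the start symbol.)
Yes, the grammar is LL(1).

Relevant sets:
  FOLLOW(L') = { $ }

For L':
  PREDICT(L' → ';' P L') = { ';' }
  PREDICT(L' → ε) = { $ }
For P:
  PREDICT(P → id) = { 'id' }
  PREDICT(P → a) = { 'a' }
  PREDICT(P → b) = { 'b' }
  PREDICT(P → x) = { 'x' }
L has a single production, so nothing to check there.

All predict sets are disjoint. The grammar IS LL(1).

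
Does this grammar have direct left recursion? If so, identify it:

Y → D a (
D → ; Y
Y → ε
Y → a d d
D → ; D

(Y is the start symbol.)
No direct left recursion

Y → D a (: starts with D
D → ; Y: starts with ';'
Y → ε: starts with ε
Y → a d d: starts with a
D → ; D: starts with ';'

No direct left recursion found.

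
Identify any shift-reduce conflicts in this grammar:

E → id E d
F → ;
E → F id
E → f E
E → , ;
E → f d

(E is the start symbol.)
No shift-reduce conflicts

A shift-reduce conflict occurs when an LR(0) state has both:
  - a complete (reduce) item [A → α .] (dot at the end), and
  - a shift item [B → β . c γ] (dot before a terminal).

Augment with E' → E and build the canonical LR(0) collection (I0 = CLOSURE({[E' → . E]}), then GOTO on every symbol after a dot until no new states appear). It has 13 states:
  I0: { [E → . , ;], [E → . F id], [E → . f E], [E → . f d], [E → . id E d], [E' → . E], [F → . ;] }  — shift
  I1: { [E → , . ;] }  — shift
  I2: { [F → ; .] }  — reduce
  I3: { [E' → E .] }  — accept
  I4: { [E → F . id] }  — shift
  I5: { [E → . , ;], [E → . F id], [E → . f E], [E → . f d], [E → . id E d], [E → f . E], [E → f . d], [F → . ;] }  — shift
  I6: { [E → . , ;], [E → . F id], [E → . f E], [E → . f d], [E → . id E d], [E → id . E d], [F → . ;] }  — shift
  I7: { [E → id E . d] }  — shift
  I8: { [E → id E d .] }  — reduce
  I9: { [E → f E .] }  — reduce
  I10: { [E → f d .] }  — reduce
  I11: { [E → F id .] }  — reduce
  I12: { [E → , ; .] }  — reduce

No state contains both a complete item and a shift item.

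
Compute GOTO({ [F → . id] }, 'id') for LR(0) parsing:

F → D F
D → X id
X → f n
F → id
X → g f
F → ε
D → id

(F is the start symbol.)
GOTO(I, 'id') = CLOSURE({ [A → αX.β] : [A → α.Xβ] ∈ I, X = 'id' })

Items with dot before 'id', with the dot advanced:
  [F → . id] → [F → id .]
Closure adds nothing (no advanced item has the dot before a non-terminal).

GOTO = { [F → id .] }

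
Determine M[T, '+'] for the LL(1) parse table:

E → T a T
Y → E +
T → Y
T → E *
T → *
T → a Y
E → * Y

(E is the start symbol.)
Empty (error entry)

To find M[T, '+'], we find productions for T where '+' is in the predict set (PREDICT(N → α) = (FIRST(α) \ {ε}) ∪ (FOLLOW(N) if α ⇒* ε)).

Relevant sets:
  FIRST(Y) = { '*', 'a' }
  FIRST(E) = { '*', 'a' }

T → Y: PREDICT = { '*', 'a' }
T → E *: PREDICT = { '*', 'a' }
T → *: PREDICT = { '*' }
T → a Y: PREDICT = { 'a' }

M[T, '+'] is empty (no production applies)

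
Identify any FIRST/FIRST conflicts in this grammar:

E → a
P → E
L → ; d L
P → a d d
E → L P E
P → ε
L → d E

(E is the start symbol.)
A FIRST/FIRST conflict occurs when two productions N → α and N → β for the same non-terminal have FIRST(α) ∩ FIRST(β) ≠ ∅ (with ε ∈ FIRST of a nullable right-hand side, so two nullable alternatives also conflict).

FIRST sets of the non-terminals at (or reachable through a nullable prefix from) the front of some alternative:
  FIRST(L) = { ';', 'd' }
  FIRST(E) = { ';', 'a', 'd' }

Productions for E:
  E → a: FIRST = { 'a' }
  E → L P E: FIRST = { ';', 'd' }
Productions for P:
  P → E: FIRST = { ';', 'a', 'd' }
  P → a d d: FIRST = { 'a' }
  P → ε: FIRST = { ε }
Productions for L:
  L → ; d L: FIRST = { ';' }
  L → d E: FIRST = { 'd' }

Conflict for P: P → E and P → a d d
  Overlap: { 'a' }

Answer: Yes. P → E / P → a d d on { 'a' }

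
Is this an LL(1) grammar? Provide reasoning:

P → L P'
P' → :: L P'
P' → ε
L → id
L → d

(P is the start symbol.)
Relevant sets:
  FOLLOW(P') = { $ }

For P':
  PREDICT(P' → :: L P') = { '::' }
  PREDICT(P' → ε) = { $ }
For L:
  PREDICT(L → id) = { 'id' }
  PREDICT(L → d) = { 'd' }
P has a single production, so nothing to check there.

All predict sets are disjoint. The grammar IS LL(1).

Answer: Yes, the grammar is LL(1).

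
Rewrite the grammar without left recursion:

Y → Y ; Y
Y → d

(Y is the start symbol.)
Y → d Y'
Y' → ; Y Y'
Y' → ε

Y is directly left-recursive. The standard transformation for
  A → A α₁ | ... | A α_m | β₁ | ... | β_n
is
  A  → β₁ A' | ... | β_n A'
  A' → α₁ A' | ... | α_m A' | ε

Y → d becomes Y → d Y'
Y → Y ; Y becomes Y' → ; Y Y'
Add Y' → ε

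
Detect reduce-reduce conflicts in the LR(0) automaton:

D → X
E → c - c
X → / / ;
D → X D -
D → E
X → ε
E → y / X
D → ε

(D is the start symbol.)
Yes — I0: [D → .] vs [X → .]; I4: [D → .] vs [D → X .]

Augment with D' → D and build the canonical LR(0) collection (I0 = CLOSURE({[D' → . D]}), then GOTO on every symbol after a dot until no new states appear). It has 15 states:
  I0: { [D → . E], [D → . X D -], [D → . X], [D → .], [D' → . D], [E → . c - c], [E → . y / X], [X → . / / ;], [X → .] }  — shift, 2 reduces
  I1: { [X → / . / ;] }  — shift
  I2: { [D' → D .] }  — accept
  I3: { [D → E .] }  — reduce
  I4: { [D → . E], [D → . X D -], [D → . X], [D → .], [D → X . D -], [D → X .], [E → . c - c], [E → . y / X], [X → . / / ;], [X → .] }  — shift, 3 reduces
  I5: { [E → c . - c] }  — shift
  I6: { [E → y . / X] }  — shift
  I7: { [E → y / . X], [X → . / / ;], [X → .] }  — shift, reduce
  I8: { [E → y / X .] }  — reduce
  I9: { [E → c - . c] }  — shift
  I10: { [E → c - c .] }  — reduce
  I11: { [D → X D . -] }  — shift
  I12: { [D → X D - .] }  — reduce
  I13: { [X → / / . ;] }  — shift
  I14: { [X → / / ; .] }  — reduce

I0 contains complete items [D → .], [X → .] — reduce-reduce conflict.
I4 contains complete items [D → .], [D → X .], [X → .] — reduce-reduce conflict.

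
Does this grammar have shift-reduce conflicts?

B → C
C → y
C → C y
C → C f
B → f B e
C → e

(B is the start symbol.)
Yes — I2: [B → C .] vs [C → C . f]

Augment with B' → B and build the canonical LR(0) collection (I0 = CLOSURE({[B' → . B]}), then GOTO on every symbol after a dot until no new states appear). It has 10 states:
  I0: { [B → . C], [B → . f B e], [B' → . B], [C → . C f], [C → . C y], [C → . e], [C → . y] }  — shift
  I1: { [B' → B .] }  — accept
  I2: { [B → C .], [C → C . f], [C → C . y] }  — shift, reduce
  I3: { [C → e .] }  — reduce
  I4: { [B → . C], [B → . f B e], [B → f . B e], [C → . C f], [C → . C y], [C → . e], [C → . y] }  — shift
  I5: { [C → y .] }  — reduce
  I6: { [B → f B . e] }  — shift
  I7: { [B → f B e .] }  — reduce
  I8: { [C → C f .] }  — reduce
  I9: { [C → C y .] }  — reduce

I2 contains reduce item [B → C .] and shift items [C → C . f], [C → C . y] — shift-reduce conflict.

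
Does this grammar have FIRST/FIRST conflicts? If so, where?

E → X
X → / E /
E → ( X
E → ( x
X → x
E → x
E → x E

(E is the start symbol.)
Yes. E → X / E → x on { 'x' }; E → X / E → x E on { 'x' }; E → '(' X / E → '(' x on { '(' }; E → x / E → x E on { 'x' }

A FIRST/FIRST conflict occurs when two productions N → α and N → β for the same non-terminal have FIRST(α) ∩ FIRST(β) ≠ ∅ (with ε ∈ FIRST of a nullable right-hand side, so two nullable alternatives also conflict).

FIRST sets of the non-terminals at (or reachable through a nullable prefix from) the front of some alternative:
  FIRST(X) = { '/', 'x' }

Productions for E:
  E → X: FIRST = { '/', 'x' }
  E → ( X: FIRST = { '(' }
  E → ( x: FIRST = { '(' }
  E → x: FIRST = { 'x' }
  E → x E: FIRST = { 'x' }
Productions for X:
  X → / E /: FIRST = { '/' }
  X → x: FIRST = { 'x' }

Conflict for E: E → X and E → x
  Overlap: { 'x' }
Conflict for E: E → X and E → x E
  Overlap: { 'x' }
Conflict for E: E → ( X and E → ( x
  Overlap: { '(' }
Conflict for E: E → x and E → x E
  Overlap: { 'x' }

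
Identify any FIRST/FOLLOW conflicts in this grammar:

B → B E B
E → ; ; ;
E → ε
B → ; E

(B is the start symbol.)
Yes. E → ';' ';' ';' with FOLLOW(E) on { ';' }

A FIRST/FOLLOW conflict occurs when a non-terminal N has a nullable alternative N → β (β ⇒* ε) and another alternative N → α with FIRST(α) ∩ FOLLOW(N) ≠ ∅: on such a lookahead the parser cannot decide between expanding α and letting N vanish via β.

Nullable non-terminals: E.

E: nullable alternative(s) E → ε; FOLLOW(E) = { $, ';' }
  E → ; ; ;: FIRST \ {ε} = { ';' } — overlaps FOLLOW(E) on { ';' }: CONFLICT
  E → ε: FIRST \ {ε} = { } — this is the only nullable alternative, skip

B has no nullable alternative, so no FIRST/FOLLOW check is needed there.

So the grammar has 1 FIRST/FOLLOW conflict (marked CONFLICT above).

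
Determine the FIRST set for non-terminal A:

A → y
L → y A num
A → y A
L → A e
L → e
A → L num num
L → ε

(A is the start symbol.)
{ 'e', 'num', 'y' }

FIRST sets of the other non-terminals involved (by the same procedure, iterated to a fixed point):
  FIRST(L) = { 'e', 'num', 'y', ε }

From A → y:
  - y is a terminal: add 'y' and stop
From A → y A:
  - y is a terminal: add 'y' and stop
From A → L num num:
  - L is a non-terminal: add FIRST(L) \ {ε} = { 'e', 'num', 'y' }
    L is nullable, so continue to the next symbol
  - num is a terminal: add 'num' and stop

Collecting: FIRST(A) = { 'e', 'num', 'y' }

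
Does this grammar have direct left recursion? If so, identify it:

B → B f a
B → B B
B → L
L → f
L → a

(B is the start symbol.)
B → B f a: LEFT RECURSIVE (starts with B)
B → B B: LEFT RECURSIVE (starts with B)
B → L: starts with L
L → f: starts with f
L → a: starts with a

The grammar has direct left recursion on: B.

Answer: Yes, B is left-recursive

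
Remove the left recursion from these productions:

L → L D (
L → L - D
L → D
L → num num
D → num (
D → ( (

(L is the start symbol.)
L → D L'
L → num num L'
L' → D ( L'
L' → - D L'
L' → ε
D → num (
D → ( (

L is directly left-recursive. The standard transformation for
  A → A α₁ | ... | A α_m | β₁ | ... | β_n
is
  A  → β₁ A' | ... | β_n A'
  A' → α₁ A' | ... | α_m A' | ε

L → D becomes L → D L'
L → num num becomes L → num num L'
L → L D ( becomes L' → D ( L'
L → L - D becomes L' → - D L'
Add L' → ε

Productions for other non-terminals are unchanged:
  D → num (
  D → ( (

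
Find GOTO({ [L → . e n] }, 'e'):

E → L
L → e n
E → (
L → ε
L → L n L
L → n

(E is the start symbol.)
GOTO(I, 'e') = CLOSURE({ [A → αX.β] : [A → α.Xβ] ∈ I, X = 'e' })

Items with dot before 'e', with the dot advanced:
  [L → . e n] → [L → e . n]
Closure adds nothing (no advanced item has the dot before a non-terminal).

GOTO = { [L → e . n] }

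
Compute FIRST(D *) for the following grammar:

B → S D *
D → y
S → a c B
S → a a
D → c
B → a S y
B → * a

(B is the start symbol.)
{ 'c', 'y' }

FIRST sets of the non-terminals involved (from the grammar, by fixed-point iteration):
  FIRST(D) = { 'c', 'y' }

To compute FIRST(D *), process the symbols left to right:
Symbol D is a non-terminal. Add FIRST(D) \ {ε} = { 'c', 'y' }
D is not nullable (ε ∉ FIRST(D)), so stop here.
FIRST(D *) = { 'c', 'y' }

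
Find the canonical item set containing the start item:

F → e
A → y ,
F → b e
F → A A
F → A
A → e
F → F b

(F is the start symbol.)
First, augment the grammar with F' → F
I₀ = CLOSURE({ [F' → . F] }):
  [F' → . F] has the dot before F: add [F → . e], [F → . b e], [F → . A A], [F → . A], [F → . F b]
  [F → . A A] has the dot before A: add [A → . y ,], [A → . e]
No further items can be added.

I₀ = { [A → . e], [A → . y ,], [F → . A A], [F → . A], [F → . F b], [F → . b e], [F → . e], [F' → . F] }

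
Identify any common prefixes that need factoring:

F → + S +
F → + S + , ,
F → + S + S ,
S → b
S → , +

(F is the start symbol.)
Left-factoring is needed when two productions for the same non-terminal
share a common prefix on the right-hand side.

Productions for F:
  F → + S +
  F → + S + , ,
  F → + S + S ,
Productions for S:
  S → b
  S → , +

Found common prefix '+ S +' in productions for F

Answer: Yes, F has productions with common prefix '+ S +'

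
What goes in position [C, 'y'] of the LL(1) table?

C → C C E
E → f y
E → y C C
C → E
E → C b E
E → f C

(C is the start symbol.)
To find M[C, 'y'], we find productions for C where 'y' is in the predict set (PREDICT(N → α) = (FIRST(α) \ {ε}) ∪ (FOLLOW(N) if α ⇒* ε)).

Relevant sets:
  FIRST(C) = { 'f', 'y' }
  FIRST(E) = { 'f', 'y' }

C → C C E: PREDICT = { 'f', 'y' }
  'y' is in predict set, so this production goes in M[C, 'y']
C → E: PREDICT = { 'f', 'y' }
  'y' is in predict set, so this production goes in M[C, 'y']

M[C, 'y'] = C → C C E, C → E  (a multiply-defined cell — the grammar is not LL(1))

Answer: C → C C E, C → E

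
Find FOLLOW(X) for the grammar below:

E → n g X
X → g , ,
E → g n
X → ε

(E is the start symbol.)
In E → n g X: X is at the end, add FOLLOW(E)

The FOLLOW sets referred to above (computed the same way, to a fixed point):
  FOLLOW(E) = { $ }

Taking the union: FOLLOW(X) = { $ }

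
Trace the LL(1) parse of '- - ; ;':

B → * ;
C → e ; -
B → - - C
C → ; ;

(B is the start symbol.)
Stack is shown with the top on the left.

Stack    Input      Action
--------------------------
B $      - - ; ; $  output B → - - C
- - C $  - - ; ; $  match '-'
- C $    - ; ; $    match '-'
C $      ; ; $      output C → ; ;
; ; $    ; ; $      match ';'
; $      ; $        match ';'
$        $          accept

The string is accepted.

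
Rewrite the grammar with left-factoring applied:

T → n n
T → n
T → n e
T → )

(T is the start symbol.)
Left-factoring transforms A → αβ₁ | αβ₂ into A → αA' and A' → β₁ | β₂
(α is the longest common prefix among the alternatives). Repeat until
no nonterminal has two alternatives with a common prefix.

Round 1: T has alternatives sharing prefix 'n'. Introduce T': T → n T'
  Add: T' → n
  Add: T' → ε
  Add: T' → e

No remaining common prefixes — done.

Resulting grammar:
T → n T'
T' → n
T' → ε
T' → e
T → )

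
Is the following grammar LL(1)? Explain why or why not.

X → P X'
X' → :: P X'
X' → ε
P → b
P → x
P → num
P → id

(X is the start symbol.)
Yes, the grammar is LL(1).

A grammar is LL(1) if for each non-terminal N with multiple productions, the predict sets of those productions are pairwise disjoint, where PREDICT(N → α) = (FIRST(α) \ {ε}) ∪ (FOLLOW(N) if α ⇒* ε).

Relevant sets:
  FOLLOW(X') = { $ }

For X':
  PREDICT(X' → :: P X') = { '::' }
  PREDICT(X' → ε) = { $ }
For P:
  PREDICT(P → b) = { 'b' }
  PREDICT(P → x) = { 'x' }
  PREDICT(P → num) = { 'num' }
  PREDICT(P → id) = { 'id' }
X has a single production, so nothing to check there.

All predict sets are disjoint. The grammar IS LL(1).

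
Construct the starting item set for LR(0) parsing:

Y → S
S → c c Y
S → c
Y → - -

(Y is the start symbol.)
{ [S → . c c Y], [S → . c], [Y → . - -], [Y → . S], [Y' → . Y] }

First, augment the grammar with Y' → Y
I₀ = CLOSURE({ [Y' → . Y] }):
  [Y' → . Y] has the dot before Y: add [Y → . S], [Y → . - -]
  [Y → . S] has the dot before S: add [S → . c c Y], [S → . c]
No further items can be added.

I₀ = { [S → . c c Y], [S → . c], [Y → . - -], [Y → . S], [Y' → . Y] }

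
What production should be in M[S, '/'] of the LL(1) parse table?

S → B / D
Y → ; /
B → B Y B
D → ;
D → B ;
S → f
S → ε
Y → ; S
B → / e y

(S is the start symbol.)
To find M[S, '/'], we find productions for S where '/' is in the predict set (PREDICT(N → α) = (FIRST(α) \ {ε}) ∪ (FOLLOW(N) if α ⇒* ε)).

Relevant sets:
  FIRST(B) = { '/' }
  FOLLOW(S) = { $, '/' }

S → B / D: PREDICT = { '/' }
  '/' is in predict set, so this production goes in M[S, '/']
S → f: PREDICT = { 'f' }
S → ε: PREDICT = { $, '/' }
  '/' is in predict set, so this production goes in M[S, '/']

M[S, '/'] = S → B / D, S → ε  (a multiply-defined cell — the grammar is not LL(1))

Answer: S → B / D, S → ε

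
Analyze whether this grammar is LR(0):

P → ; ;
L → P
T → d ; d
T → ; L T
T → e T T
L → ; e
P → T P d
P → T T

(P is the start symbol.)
No. Shift-reduce conflict between [P → ; ; .] and [L → . ; e]

Augment with P' → P and build the canonical LR(0) collection (I0 = CLOSURE({[P' → . P]}), then GOTO on every symbol after a dot until no new states appear). It has 20 states:
  I0: { [P → . ; ;], [P → . T P d], [P → . T T], [P' → . P], [T → . ; L T], [T → . d ; d], [T → . e T T] }  — shift
  I1: { [L → . ; e], [L → . P], [P → . ; ;], [P → . T P d], [P → . T T], [P → ; . ;], [T → . ; L T], [T → . d ; d], [T → . e T T], [T → ; . L T] }  — shift
  I2: { [P' → P .] }  — accept
  I3: { [P → . ; ;], [P → . T P d], [P → . T T], [P → T . P d], [P → T . T], [T → . ; L T], [T → . d ; d], [T → . e T T] }  — shift
  I4: { [T → d . ; d] }  — shift
  I5: { [T → . ; L T], [T → . d ; d], [T → . e T T], [T → e . T T] }  — shift
  I6: { [L → . ; e], [L → . P], [P → . ; ;], [P → . T P d], [P → . T T], [T → . ; L T], [T → . d ; d], [T → . e T T], [T → ; . L T] }  — shift
  I7: { [T → . ; L T], [T → . d ; d], [T → . e T T], [T → e T . T] }  — shift
  I8: { [T → e T T .] }  — reduce
  I9: { [L → . ; e], [L → . P], [L → ; . e], [P → . ; ;], [P → . T P d], [P → . T T], [P → ; . ;], [T → . ; L T], [T → . d ; d], [T → . e T T], [T → ; . L T] }  — shift
  I10: { [T → . ; L T], [T → . d ; d], [T → . e T T], [T → ; L . T] }  — shift
  I11: { [L → P .] }  — reduce
  I12: { [T → ; L T .] }  — reduce
  I13: { [L → . ; e], [L → . P], [L → ; . e], [P → . ; ;], [P → . T P d], [P → . T T], [P → ; . ;], [P → ; ; .], [T → . ; L T], [T → . d ; d], [T → . e T T], [T → ; . L T] }  — shift, reduce
  I14: { [L → ; e .], [T → . ; L T], [T → . d ; d], [T → . e T T], [T → e . T T] }  — shift, reduce
  I15: { [T → d ; . d] }  — shift
  I16: { [T → d ; d .] }  — reduce
  I17: { [P → T P . d] }  — shift
  I18: { [P → . ; ;], [P → . T P d], [P → . T T], [P → T . P d], [P → T . T], [P → T T .], [T → . ; L T], [T → . d ; d], [T → . e T T] }  — shift, reduce
  I19: { [P → T P d .] }  — reduce

Conflict in state I13:
  Shift-reduce conflict between [P → ; ; .] and [L → . ; e]
So the grammar is NOT LR(0).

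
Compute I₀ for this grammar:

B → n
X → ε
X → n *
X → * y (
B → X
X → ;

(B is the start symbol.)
{ [B → . X], [B → . n], [B' → . B], [X → . * y (], [X → . ;], [X → . n *], [X → .] }

First, augment the grammar with B' → B
I₀ = CLOSURE({ [B' → . B] }):
  [B' → . B] has the dot before B: add [B → . n], [B → . X]
  [B → . X] has the dot before X: add [X → .], [X → . n *], [X → . * y (], [X → . ;]
No further items can be added.

I₀ = { [B → . X], [B → . n], [B' → . B], [X → . * y (], [X → . ;], [X → . n *], [X → .] }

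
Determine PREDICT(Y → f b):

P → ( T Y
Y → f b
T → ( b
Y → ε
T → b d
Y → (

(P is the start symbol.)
PREDICT(Y → f b) = (FIRST(RHS) \ {ε}) ∪ (FOLLOW(Y) if ε ∈ FIRST(RHS), i.e. RHS ⇒* ε)
FIRST(f b) = { 'f' }
ε ∉ FIRST(f b), so FOLLOW(Y) is not added.
PREDICT(Y → f b) = { 'f' }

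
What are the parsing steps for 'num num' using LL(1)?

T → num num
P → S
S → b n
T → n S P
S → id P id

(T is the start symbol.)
LL(1) parsing maintains a stack (initially the start symbol over $) and the input. At each step: if the stack top is a terminal, match it against the current input token; if it is a non-terminal N, replace it with the RHS of M[N, lookahead] (the unique production whose predict set contains the lookahead).

Stack is shown with the top on the left.

Stack      Input      Action
----------------------------
T $        num num $  output T → num num
num num $  num num $  match 'num'
num $      num $      match 'num'
$          $          accept

The string is accepted.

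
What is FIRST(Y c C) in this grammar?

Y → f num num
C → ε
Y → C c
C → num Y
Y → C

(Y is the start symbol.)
FIRST sets of the non-terminals involved (from the grammar, by fixed-point iteration):
  FIRST(Y) = { 'c', 'f', 'num', ε }

To compute FIRST(Y c C), process the symbols left to right:
Symbol Y is a non-terminal. Add FIRST(Y) \ {ε} = { 'c', 'f', 'num' }
Y is nullable (ε ∈ FIRST(Y)), continue to the next symbol.
Symbol c is a terminal. Add 'c' and stop.
FIRST(Y c C) = { 'c', 'f', 'num' }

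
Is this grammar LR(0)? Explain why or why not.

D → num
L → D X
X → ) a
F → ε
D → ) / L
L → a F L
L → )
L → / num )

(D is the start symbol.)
No. Shift-reduce conflict between [L → ) .] and [D → ) . / L]

Augment with D' → D and build the canonical LR(0) collection (I0 = CLOSURE({[D' → . D]}), then GOTO on every symbol after a dot until no new states appear). It has 17 states:
  I0: { [D → . ) / L], [D → . num], [D' → . D] }  — shift
  I1: { [D → ) . / L] }  — shift
  I2: { [D' → D .] }  — accept
  I3: { [D → num .] }  — reduce
  I4: { [D → ) / . L], [D → . ) / L], [D → . num], [L → . )], [L → . / num )], [L → . D X], [L → . a F L] }  — shift
  I5: { [D → ) . / L], [L → ) .] }  — shift, reduce
  I6: { [L → / . num )] }  — shift
  I7: { [L → D . X], [X → . ) a] }  — shift
  I8: { [D → ) / L .] }  — reduce
  I9: { [F → .], [L → a . F L] }  — reduce
  I10: { [D → . ) / L], [D → . num], [L → . )], [L → . / num )], [L → . D X], [L → . a F L], [L → a F . L] }  — shift
  I11: { [L → a F L .] }  — reduce
  I12: { [X → ) . a] }  — shift
  I13: { [L → D X .] }  — reduce
  I14: { [X → ) a .] }  — reduce
  I15: { [L → / num . )] }  — shift
  I16: { [L → / num ) .] }  — reduce

Conflict in state I5:
  Shift-reduce conflict between [L → ) .] and [D → ) . / L]
So the grammar is NOT LR(0).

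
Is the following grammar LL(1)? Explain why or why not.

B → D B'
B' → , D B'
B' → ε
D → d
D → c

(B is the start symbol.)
Yes, the grammar is LL(1).

A grammar is LL(1) if for each non-terminal N with multiple productions, the predict sets of those productions are pairwise disjoint, where PREDICT(N → α) = (FIRST(α) \ {ε}) ∪ (FOLLOW(N) if α ⇒* ε).

Relevant sets:
  FOLLOW(B') = { $ }

For B':
  PREDICT(B' → ',' D B') = { ',' }
  PREDICT(B' → ε) = { $ }
For D:
  PREDICT(D → d) = { 'd' }
  PREDICT(D → c) = { 'c' }
B has a single production, so nothing to check there.

All predict sets are disjoint. The grammar IS LL(1).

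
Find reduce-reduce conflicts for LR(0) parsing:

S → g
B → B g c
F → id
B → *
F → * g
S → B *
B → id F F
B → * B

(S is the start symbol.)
A reduce-reduce conflict occurs when an LR(0) state has two complete items [A → α .] and [B → β .] — both call for a reduction, and with no lookahead the parser cannot choose between them.

Augment with S' → S and build the canonical LR(0) collection (I0 = CLOSURE({[S' → . S]}), then GOTO on every symbol after a dot until no new states appear). It has 15 states:
  I0: { [B → . * B], [B → . *], [B → . B g c], [B → . id F F], [S → . B *], [S → . g], [S' → . S] }  — shift
  I1: { [B → * . B], [B → * .], [B → . * B], [B → . *], [B → . B g c], [B → . id F F] }  — shift, reduce
  I2: { [B → B . g c], [S → B . *] }  — shift
  I3: { [S' → S .] }  — accept
  I4: { [S → g .] }  — reduce
  I5: { [B → id . F F], [F → . * g], [F → . id] }  — shift
  I6: { [F → * . g] }  — shift
  I7: { [B → id F . F], [F → . * g], [F → . id] }  — shift
  I8: { [F → id .] }  — reduce
  I9: { [B → id F F .] }  — reduce
  I10: { [F → * g .] }  — reduce
  I11: { [S → B * .] }  — reduce
  I12: { [B → B g . c] }  — shift
  I13: { [B → B g c .] }  — reduce
  I14: { [B → * B .], [B → B . g c] }  — shift, reduce

No state contains more than one complete item.

Answer: No reduce-reduce conflicts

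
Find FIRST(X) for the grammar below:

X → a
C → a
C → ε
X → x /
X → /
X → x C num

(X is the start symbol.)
{ '/', 'a', 'x' }

From X → a:
  - a is a terminal: add 'a' and stop
From X → x /:
  - x is a terminal: add 'x' and stop
From X → /:
  - '/' is a terminal: add '/' and stop
From X → x C num:
  - x is a terminal: add 'x' and stop

Collecting: FIRST(X) = { '/', 'a', 'x' }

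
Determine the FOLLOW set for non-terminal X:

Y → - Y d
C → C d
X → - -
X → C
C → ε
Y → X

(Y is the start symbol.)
In Y → X: X is at the end, add FOLLOW(Y)

The FOLLOW sets referred to above (computed the same way, to a fixed point):
  FOLLOW(Y) = { $, 'd' }

Taking the union: FOLLOW(X) = { $, 'd' }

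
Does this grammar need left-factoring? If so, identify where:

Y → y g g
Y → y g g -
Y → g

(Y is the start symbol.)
Left-factoring is needed when two productions for the same non-terminal
share a common prefix on the right-hand side.

Productions for Y:
  Y → y g g
  Y → y g g -
  Y → g

Found common prefix 'y g g' in productions for Y

Answer: Yes, Y has productions with common prefix 'y g g'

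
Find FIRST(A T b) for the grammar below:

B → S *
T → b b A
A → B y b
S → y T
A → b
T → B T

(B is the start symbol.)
{ 'b', 'y' }

FIRST sets of the non-terminals involved (from the grammar, by fixed-point iteration):
  FIRST(A) = { 'b', 'y' }

To compute FIRST(A T b), process the symbols left to right:
Symbol A is a non-terminal. Add FIRST(A) \ {ε} = { 'b', 'y' }
A is not nullable (ε ∉ FIRST(A)), so stop here.
FIRST(A T b) = { 'b', 'y' }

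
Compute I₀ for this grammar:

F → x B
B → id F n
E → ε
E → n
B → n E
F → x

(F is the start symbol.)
First, augment the grammar with F' → F
I₀ = CLOSURE({ [F' → . F] }):
  [F' → . F] has the dot before F: add [F → . x B], [F → . x]
No further items can be added.

I₀ = { [F → . x B], [F → . x], [F' → . F] }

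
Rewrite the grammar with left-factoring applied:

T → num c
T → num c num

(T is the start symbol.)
T → num c T'
T' → ε
T' → num

Left-factoring transforms A → αβ₁ | αβ₂ into A → αA' and A' → β₁ | β₂
(α is the longest common prefix among the alternatives). Repeat until
no nonterminal has two alternatives with a common prefix.

Round 1: T has alternatives sharing prefix 'num c'. Introduce T': T → num c T'
  Add: T' → ε
  Add: T' → num

No remaining common prefixes — done.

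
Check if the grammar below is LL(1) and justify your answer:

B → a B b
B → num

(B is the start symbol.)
Yes, the grammar is LL(1).

A grammar is LL(1) if for each non-terminal N with multiple productions, the predict sets of those productions are pairwise disjoint, where PREDICT(N → α) = (FIRST(α) \ {ε}) ∪ (FOLLOW(N) if α ⇒* ε).

For B:
  PREDICT(B → a B b) = { 'a' }
  PREDICT(B → num) = { 'num' }

All predict sets are disjoint. The grammar IS LL(1).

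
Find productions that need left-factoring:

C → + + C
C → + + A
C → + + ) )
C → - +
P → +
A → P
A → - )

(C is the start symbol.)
Yes, C has productions with common prefix '+ +'

Left-factoring is needed when two productions for the same non-terminal
share a common prefix on the right-hand side.

Productions for C:
  C → + + C
  C → + + A
  C → + + ) )
  C → - +
Productions for A:
  A → P
  A → - )

Found common prefix '+ +' in productions for C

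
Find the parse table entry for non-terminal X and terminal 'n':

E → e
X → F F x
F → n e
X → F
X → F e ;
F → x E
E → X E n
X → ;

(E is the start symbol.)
X → F F x, X → F, X → F e ;

To find M[X, 'n'], we find productions for X where 'n' is in the predict set (PREDICT(N → α) = (FIRST(α) \ {ε}) ∪ (FOLLOW(N) if α ⇒* ε)).

Relevant sets:
  FIRST(F) = { 'n', 'x' }

X → F F x: PREDICT = { 'n', 'x' }
  'n' is in predict set, so this production goes in M[X, 'n']
X → F: PREDICT = { 'n', 'x' }
  'n' is in predict set, so this production goes in M[X, 'n']
X → F e ;: PREDICT = { 'n', 'x' }
  'n' is in predict set, so this production goes in M[X, 'n']
X → ;: PREDICT = { ';' }

M[X, 'n'] = X → F F x, X → F, X → F e ;  (a multiply-defined cell — the grammar is not LL(1))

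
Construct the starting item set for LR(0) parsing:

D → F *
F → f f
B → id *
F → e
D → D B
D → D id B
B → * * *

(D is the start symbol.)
{ [D → . D B], [D → . D id B], [D → . F *], [D' → . D], [F → . e], [F → . f f] }

First, augment the grammar with D' → D
I₀ = CLOSURE({ [D' → . D] }):
  [D' → . D] has the dot before D: add [D → . F *], [D → . D B], [D → . D id B]
  [D → . F *] has the dot before F: add [F → . f f], [F → . e]
No further items can be added.

I₀ = { [D → . D B], [D → . D id B], [D → . F *], [D' → . D], [F → . e], [F → . f f] }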